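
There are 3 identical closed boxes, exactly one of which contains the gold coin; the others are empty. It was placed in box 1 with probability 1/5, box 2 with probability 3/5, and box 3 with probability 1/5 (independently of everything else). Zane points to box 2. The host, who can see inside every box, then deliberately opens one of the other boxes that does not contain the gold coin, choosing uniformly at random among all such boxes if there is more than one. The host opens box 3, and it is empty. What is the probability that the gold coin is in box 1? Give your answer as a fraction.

Consider each possible location of the gold coin in turn.
If it is in box 1 (prior 1/5): the host has no choice, probability 1; weight (1/5)·1 = 1/5.
If it is in box 2 (prior 3/5): the host has 2 equally likely choices, so probability 1/2; weight (3/5)·(1/2) = 3/10.
If it is in box 3 (prior 1/5): the host opened box 3, so this case is ruled out; weight (1/5)·0 = 0.
The weights sum to 1/2.
So P(the gold coin in box 1 | the host opened box 3) = (1/5) / (1/2) = 2/5.

2/5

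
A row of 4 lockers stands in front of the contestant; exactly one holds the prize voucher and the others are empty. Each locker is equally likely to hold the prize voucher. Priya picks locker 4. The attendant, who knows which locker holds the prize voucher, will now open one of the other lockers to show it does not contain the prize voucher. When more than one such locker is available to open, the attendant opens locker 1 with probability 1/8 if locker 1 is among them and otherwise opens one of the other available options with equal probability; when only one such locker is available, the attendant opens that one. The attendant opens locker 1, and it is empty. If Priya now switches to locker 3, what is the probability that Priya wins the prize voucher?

1/3

Consider each possible location of the prize voucher in turn.
If it is in locker 1 (prior 1/4): the attendant opened locker 1, so this case is ruled out; weight (1/4)·0 = 0.
If it is in any of lockers 2, 3, and 4 (prior 1/4 each): locker 1 is available, opened with probability 1/8; weight (1/4)·(1/8) = 1/32 each.
The weights sum to 3/32.
So P(the prize voucher in locker 3 | the attendant opened locker 1) = (1/32) / (3/32) = 1/3.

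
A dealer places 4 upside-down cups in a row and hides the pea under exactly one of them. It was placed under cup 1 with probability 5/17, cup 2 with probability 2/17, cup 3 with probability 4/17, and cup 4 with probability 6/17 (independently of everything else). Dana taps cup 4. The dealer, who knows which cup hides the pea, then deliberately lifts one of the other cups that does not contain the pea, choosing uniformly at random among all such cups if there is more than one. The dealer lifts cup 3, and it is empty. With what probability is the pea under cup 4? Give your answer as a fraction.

Consider each possible location of the pea in turn.
If it is under cup 1 (prior 5/17): the dealer has 2 equally likely choices, so probability 1/2; weight (5/17)·(1/2) = 5/34.
If it is under cup 2 (prior 2/17): the dealer has 2 equally likely choices, so probability 1/2; weight (2/17)·(1/2) = 1/17.
If it is under cup 3 (prior 4/17): the dealer opened cup 3, so this case is ruled out; weight (4/17)·0 = 0.
If it is under cup 4 (prior 6/17): the dealer has 3 equally likely choices, so probability 1/3; weight (6/17)·(1/3) = 2/17.
The weights sum to 11/34.
So P(the pea under cup 4 | the dealer opened cup 3) = (2/17) / (11/34) = 4/11.

4/11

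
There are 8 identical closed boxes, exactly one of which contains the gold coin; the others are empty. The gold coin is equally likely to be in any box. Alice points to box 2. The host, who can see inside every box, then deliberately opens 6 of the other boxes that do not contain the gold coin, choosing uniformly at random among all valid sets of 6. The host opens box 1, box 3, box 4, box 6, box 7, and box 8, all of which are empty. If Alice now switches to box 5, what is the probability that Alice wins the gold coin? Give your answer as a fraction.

Apply Bayes' rule, conditioning on where the gold coin actually is.
If it is in any of boxes 1, 3, 4, 6, 7, and 8 (prior 1/8 each): that box was opened and seen not to hold the prize — ruled out; weight (1/8)·0 = 0 each.
If it is in box 2 (prior 1/8): the host has 7 equally likely choices, so probability 1/7; weight (1/8)·(1/7) = 1/56.
If it is in box 5 (prior 1/8): the host has no choice, probability 1; weight (1/8)·1 = 1/8.
The weights sum to 1/7.
So P(the gold coin in box 5 | the host opened box 1, box 3, box 4, box 6, box 7, and box 8) = (1/8) / (1/7) = 7/8.

7/8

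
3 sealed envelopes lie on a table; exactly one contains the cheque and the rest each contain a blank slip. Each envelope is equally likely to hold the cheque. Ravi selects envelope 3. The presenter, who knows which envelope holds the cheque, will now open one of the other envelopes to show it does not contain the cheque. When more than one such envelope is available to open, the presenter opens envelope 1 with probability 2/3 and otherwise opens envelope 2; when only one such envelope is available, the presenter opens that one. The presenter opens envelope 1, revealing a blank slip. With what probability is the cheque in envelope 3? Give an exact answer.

Apply Bayes' rule, conditioning on where the cheque actually is.
If it is in envelope 1 (prior 1/3): the presenter opened envelope 1, so this case is ruled out; weight (1/3)·0 = 0.
If it is in envelope 2 (prior 1/3): only envelope 1 is available, probability 1; weight (1/3)·1 = 1/3.
If it is in envelope 3 (prior 1/3): envelope 1 is available, opened with probability 2/3; weight (1/3)·(2/3) = 2/9.
The weights sum to 5/9.
So P(the cheque in envelope 3 | the presenter opened envelope 1) = (2/9) / (5/9) = 2/5.

2/5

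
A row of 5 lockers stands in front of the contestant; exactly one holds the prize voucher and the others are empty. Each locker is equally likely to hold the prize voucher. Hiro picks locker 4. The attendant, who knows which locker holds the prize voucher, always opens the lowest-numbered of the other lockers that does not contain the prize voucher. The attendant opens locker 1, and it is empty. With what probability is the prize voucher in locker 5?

1/4

Condition on the true location of the prize voucher.
If it is in locker 1 (prior 1/5): the attendant opened locker 1, so this case is ruled out; weight (1/5)·0 = 0.
If it is in any of lockers 2, 3, 4, and 5 (prior 1/5 each): locker 1 is the lowest-numbered option available, probability 1; weight (1/5)·1 = 1/5 each.
The weights sum to 4/5.
So P(the prize voucher in locker 5 | the attendant opened locker 1) = (1/5) / (4/5) = 1/4.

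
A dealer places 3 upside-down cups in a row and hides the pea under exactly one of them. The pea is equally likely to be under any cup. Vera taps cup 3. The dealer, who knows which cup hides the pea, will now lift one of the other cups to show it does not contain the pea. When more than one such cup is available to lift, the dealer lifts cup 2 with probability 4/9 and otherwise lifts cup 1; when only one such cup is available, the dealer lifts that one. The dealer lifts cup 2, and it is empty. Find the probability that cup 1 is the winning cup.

Condition on the true location of the pea.
If it is under cup 1 (prior 1/3): only cup 2 is available, probability 1; weight (1/3)·1 = 1/3.
If it is under cup 2 (prior 1/3): the dealer opened cup 2, so this case is ruled out; weight (1/3)·0 = 0.
If it is under cup 3 (prior 1/3): cup 2 is available, opened with probability 4/9; weight (1/3)·(4/9) = 4/27.
The weights sum to 13/27.
So P(the pea under cup 1 | the dealer opened cup 2) = (1/3) / (13/27) = 9/13.

9/13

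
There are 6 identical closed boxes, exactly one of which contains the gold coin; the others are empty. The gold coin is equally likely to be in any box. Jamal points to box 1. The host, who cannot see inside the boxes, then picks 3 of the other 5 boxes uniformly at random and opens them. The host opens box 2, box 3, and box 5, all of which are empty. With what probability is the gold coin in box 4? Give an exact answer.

1/3

Because the host chose which boxes to open without knowing where the gold coin is, the choice is independent of the prize location. Learning that none of the 3 opened boxes holds the gold coin simply rules out those 3 locations and leaves the remaining 3 boxes still equally likely by symmetry.
So P(the gold coin in box 4) = 1/3.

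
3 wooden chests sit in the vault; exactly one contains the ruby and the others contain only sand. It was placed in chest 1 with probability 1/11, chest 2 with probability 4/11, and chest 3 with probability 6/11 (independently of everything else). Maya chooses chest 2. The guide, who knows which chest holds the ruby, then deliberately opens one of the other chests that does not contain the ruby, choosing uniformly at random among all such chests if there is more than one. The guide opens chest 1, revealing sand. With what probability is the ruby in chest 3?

3/4

Apply Bayes' rule, conditioning on where the ruby actually is.
If it is in chest 1 (prior 1/11): the guide opened chest 1, so this case is ruled out; weight (1/11)·0 = 0.
If it is in chest 2 (prior 4/11): the guide has 2 equally likely choices, so probability 1/2; weight (4/11)·(1/2) = 2/11.
If it is in chest 3 (prior 6/11): the guide has no choice, probability 1; weight (6/11)·1 = 6/11.
The weights sum to 8/11.
So P(the ruby in chest 3 | the guide opened chest 1) = (6/11) / (8/11) = 3/4.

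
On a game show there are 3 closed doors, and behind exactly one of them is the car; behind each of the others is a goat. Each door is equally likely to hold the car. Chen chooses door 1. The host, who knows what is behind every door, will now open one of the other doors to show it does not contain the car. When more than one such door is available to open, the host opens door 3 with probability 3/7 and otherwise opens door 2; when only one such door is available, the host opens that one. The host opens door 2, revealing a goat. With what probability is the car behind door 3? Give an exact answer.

7/11

Condition on the true location of the car.
If it is behind door 1 (prior 1/3): door 3 is available but not opened, probability 4/7; weight (1/3)·(4/7) = 4/21.
If it is behind door 2 (prior 1/3): the host opened door 2, so this case is ruled out; weight (1/3)·0 = 0.
If it is behind door 3 (prior 1/3): only door 2 is available, probability 1; weight (1/3)·1 = 1/3.
The weights sum to 11/21.
So P(the car behind door 3 | the host opened door 2) = (1/3) / (11/21) = 7/11.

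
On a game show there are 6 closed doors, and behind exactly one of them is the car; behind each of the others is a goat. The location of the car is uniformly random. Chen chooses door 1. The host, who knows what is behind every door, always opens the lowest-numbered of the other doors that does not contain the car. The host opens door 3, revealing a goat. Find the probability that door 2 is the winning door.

Apply Bayes' rule, conditioning on where the car actually is.
If it is behind any of doors 1, 4, 5, and 6 (prior 1/6 each): the host would have opened door 2 instead, probability 0; weight (1/6)·0 = 0 each.
If it is behind door 2 (prior 1/6): door 3 is the lowest-numbered option available, probability 1; weight (1/6)·1 = 1/6.
If it is behind door 3 (prior 1/6): the host opened door 3, so this case is ruled out; weight (1/6)·0 = 0.
The weights sum to 1/6.
So P(the car behind door 2 | the host opened door 3) = (1/6) / (1/6) = 1.

1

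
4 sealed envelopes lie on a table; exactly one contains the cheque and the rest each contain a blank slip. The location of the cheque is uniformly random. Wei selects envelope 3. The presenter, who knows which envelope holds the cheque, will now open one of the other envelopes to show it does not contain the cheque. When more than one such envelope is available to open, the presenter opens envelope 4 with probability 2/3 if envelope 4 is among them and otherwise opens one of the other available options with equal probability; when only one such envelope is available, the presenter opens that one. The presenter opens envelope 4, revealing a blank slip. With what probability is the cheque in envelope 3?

Apply Bayes' rule, conditioning on where the cheque actually is.
If it is in any of envelopes 1, 2, and 3 (prior 1/4 each): envelope 4 is available, opened with probability 2/3; weight (1/4)·(2/3) = 1/6 each.
If it is in envelope 4 (prior 1/4): the presenter opened envelope 4, so this case is ruled out; weight (1/4)·0 = 0.
The weights sum to 1/2.
So P(the cheque in envelope 3 | the presenter opened envelope 4) = (1/6) / (1/2) = 1/3.

1/3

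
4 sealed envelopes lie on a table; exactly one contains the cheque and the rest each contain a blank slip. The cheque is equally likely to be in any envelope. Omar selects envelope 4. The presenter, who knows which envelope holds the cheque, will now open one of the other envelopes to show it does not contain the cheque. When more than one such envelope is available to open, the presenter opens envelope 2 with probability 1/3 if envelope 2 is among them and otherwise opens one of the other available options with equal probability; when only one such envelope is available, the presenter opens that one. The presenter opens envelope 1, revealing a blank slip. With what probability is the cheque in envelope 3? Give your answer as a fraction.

Condition on the true location of the cheque.
If it is in envelope 1 (prior 1/4): the presenter opened envelope 1, so this case is ruled out; weight (1/4)·0 = 0.
If it is in envelope 2 (prior 1/4): envelope 2 holds the prize so is unavailable; the presenter chooses uniformly among the 2 others, probability 1/2; weight (1/4)·(1/2) = 1/8.
If it is in envelope 3 (prior 1/4): envelope 2 is available but not opened, probability 2/3; weight (1/4)·(2/3) = 1/6.
If it is in envelope 4 (prior 1/4): envelope 2 is available but not opened; envelope 1 gets probability (1 − 1/3)/2 = 1/3; weight (1/4)·(1/3) = 1/12.
The weights sum to 3/8.
So P(the cheque in envelope 3 | the presenter opened envelope 1) = (1/6) / (3/8) = 4/9.

4/9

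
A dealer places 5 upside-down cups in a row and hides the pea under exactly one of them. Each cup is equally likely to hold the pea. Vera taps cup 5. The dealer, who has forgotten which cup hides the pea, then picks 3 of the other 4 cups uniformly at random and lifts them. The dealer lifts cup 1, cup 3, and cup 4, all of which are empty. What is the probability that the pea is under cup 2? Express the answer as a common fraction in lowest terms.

Consider each possible location of the pea in turn.
If it is under any of cups 1, 3, and 4 (prior 1/5 each): that cup was opened and seen not to hold the prize — ruled out; weight (1/5)·0 = 0 each.
If it is under either of cups 2 and 5 (prior 1/5 each): the dealer picks exactly this set with probability 1/4 regardless, and none is the prize; weight (1/5)·(1/4) = 1/20 each.
The weights sum to 1/10.
So P(the pea under cup 2 | the dealer opened cup 1, cup 3, and cup 4) = (1/20) / (1/10) = 1/2.

1/2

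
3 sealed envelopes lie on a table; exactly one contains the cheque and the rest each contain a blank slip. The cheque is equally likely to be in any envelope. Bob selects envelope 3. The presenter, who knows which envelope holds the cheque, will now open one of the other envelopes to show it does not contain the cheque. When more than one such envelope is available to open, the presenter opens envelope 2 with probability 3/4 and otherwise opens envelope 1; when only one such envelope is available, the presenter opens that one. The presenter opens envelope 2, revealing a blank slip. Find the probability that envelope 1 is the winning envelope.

Apply Bayes' rule, conditioning on where the cheque actually is.
If it is in envelope 1 (prior 1/3): only envelope 2 is available, probability 1; weight (1/3)·1 = 1/3.
If it is in envelope 2 (prior 1/3): the presenter opened envelope 2, so this case is ruled out; weight (1/3)·0 = 0.
If it is in envelope 3 (prior 1/3): envelope 2 is available, opened with probability 3/4; weight (1/3)·(3/4) = 1/4.
The weights sum to 7/12.
So P(the cheque in envelope 1 | the presenter opened envelope 2) = (1/3) / (7/12) = 4/7.

4/7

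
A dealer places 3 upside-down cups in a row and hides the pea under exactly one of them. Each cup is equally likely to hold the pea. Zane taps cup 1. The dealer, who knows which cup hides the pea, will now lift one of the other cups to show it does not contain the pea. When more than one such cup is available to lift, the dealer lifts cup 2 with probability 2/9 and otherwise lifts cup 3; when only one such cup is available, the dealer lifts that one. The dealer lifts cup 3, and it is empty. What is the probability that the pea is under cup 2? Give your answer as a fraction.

9/16

Condition on the true location of the pea.
If it is under cup 1 (prior 1/3): cup 2 is available but not opened, probability 7/9; weight (1/3)·(7/9) = 7/27.
If it is under cup 2 (prior 1/3): only cup 3 is available, probability 1; weight (1/3)·1 = 1/3.
If it is under cup 3 (prior 1/3): the dealer opened cup 3, so this case is ruled out; weight (1/3)·0 = 0.
The weights sum to 16/27.
So P(the pea under cup 2 | the dealer opened cup 3) = (1/3) / (16/27) = 9/16.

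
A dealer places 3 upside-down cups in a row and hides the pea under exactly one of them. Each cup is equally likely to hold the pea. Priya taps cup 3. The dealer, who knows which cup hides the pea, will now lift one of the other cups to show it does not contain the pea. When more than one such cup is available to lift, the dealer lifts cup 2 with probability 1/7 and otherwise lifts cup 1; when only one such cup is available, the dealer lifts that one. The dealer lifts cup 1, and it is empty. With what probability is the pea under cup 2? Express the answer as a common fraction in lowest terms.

7/13

Apply Bayes' rule, conditioning on where the pea actually is.
If it is under cup 1 (prior 1/3): the dealer opened cup 1, so this case is ruled out; weight (1/3)·0 = 0.
If it is under cup 2 (prior 1/3): only cup 1 is available, probability 1; weight (1/3)·1 = 1/3.
If it is under cup 3 (prior 1/3): cup 2 is available but not opened, probability 6/7; weight (1/3)·(6/7) = 2/7.
The weights sum to 13/21.
So P(the pea under cup 2 | the dealer opened cup 1) = (1/3) / (13/21) = 7/13.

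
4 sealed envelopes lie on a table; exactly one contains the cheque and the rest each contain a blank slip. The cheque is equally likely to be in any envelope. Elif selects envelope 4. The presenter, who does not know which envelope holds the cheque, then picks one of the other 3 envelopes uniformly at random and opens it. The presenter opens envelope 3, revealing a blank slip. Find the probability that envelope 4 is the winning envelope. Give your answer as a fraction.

1/3

Because the presenter chose which envelope to open without knowing where the cheque is, the choice is independent of the prize location. Learning that envelope 3 does not hold the cheque simply rules out that one location and leaves the remaining 3 envelopes still equally likely by symmetry.
So P(the cheque in envelope 4) = 1/3.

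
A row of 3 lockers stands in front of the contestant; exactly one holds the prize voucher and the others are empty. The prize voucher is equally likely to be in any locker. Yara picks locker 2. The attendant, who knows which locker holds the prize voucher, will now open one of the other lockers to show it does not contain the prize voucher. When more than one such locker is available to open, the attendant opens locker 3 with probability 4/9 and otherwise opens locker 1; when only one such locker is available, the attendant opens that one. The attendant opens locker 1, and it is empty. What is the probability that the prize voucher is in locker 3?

Consider each possible location of the prize voucher in turn.
If it is in locker 1 (prior 1/3): the attendant opened locker 1, so this case is ruled out; weight (1/3)·0 = 0.
If it is in locker 2 (prior 1/3): locker 3 is available but not opened, probability 5/9; weight (1/3)·(5/9) = 5/27.
If it is in locker 3 (prior 1/3): only locker 1 is available, probability 1; weight (1/3)·1 = 1/3.
The weights sum to 14/27.
So P(the prize voucher in locker 3 | the attendant opened locker 1) = (1/3) / (14/27) = 9/14.

9/14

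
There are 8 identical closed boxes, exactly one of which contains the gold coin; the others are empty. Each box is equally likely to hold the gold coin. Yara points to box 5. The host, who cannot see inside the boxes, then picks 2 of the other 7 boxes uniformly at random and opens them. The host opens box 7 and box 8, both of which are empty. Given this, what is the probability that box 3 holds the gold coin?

Because the host chose which boxes to open without knowing where the gold coin is, the choice is independent of the prize location. Learning that none of the 2 opened boxes holds the gold coin simply rules out those 2 locations and leaves the remaining 6 boxes still equally likely by symmetry.
So P(the gold coin in box 3) = 1/6.

1/6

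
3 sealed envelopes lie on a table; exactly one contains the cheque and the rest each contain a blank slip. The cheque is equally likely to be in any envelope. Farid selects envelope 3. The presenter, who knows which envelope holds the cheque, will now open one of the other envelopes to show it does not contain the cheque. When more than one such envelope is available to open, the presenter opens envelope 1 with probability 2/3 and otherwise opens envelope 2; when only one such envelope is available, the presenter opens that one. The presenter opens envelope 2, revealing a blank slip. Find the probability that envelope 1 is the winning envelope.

3/4

Consider each possible location of the cheque in turn.
If it is in envelope 1 (prior 1/3): only envelope 2 is available, probability 1; weight (1/3)·1 = 1/3.
If it is in envelope 2 (prior 1/3): the presenter opened envelope 2, so this case is ruled out; weight (1/3)·0 = 0.
If it is in envelope 3 (prior 1/3): envelope 1 is available but not opened, probability 1/3; weight (1/3)·(1/3) = 1/9.
The weights sum to 4/9.
So P(the cheque in envelope 1 | the presenter opened envelope 2) = (1/3) / (4/9) = 3/4.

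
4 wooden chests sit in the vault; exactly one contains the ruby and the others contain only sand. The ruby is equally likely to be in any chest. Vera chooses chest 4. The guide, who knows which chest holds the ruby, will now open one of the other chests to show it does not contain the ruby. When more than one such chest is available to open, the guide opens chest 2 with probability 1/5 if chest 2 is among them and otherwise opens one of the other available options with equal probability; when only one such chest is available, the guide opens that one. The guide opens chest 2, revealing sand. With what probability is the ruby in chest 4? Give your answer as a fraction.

1/3

Apply Bayes' rule, conditioning on where the ruby actually is.
If it is in any of chests 1, 3, and 4 (prior 1/4 each): chest 2 is available, opened with probability 1/5; weight (1/4)·(1/5) = 1/20 each.
If it is in chest 2 (prior 1/4): the guide opened chest 2, so this case is ruled out; weight (1/4)·0 = 0.
The weights sum to 3/20.
So P(the ruby in chest 4 | the guide opened chest 2) = (1/20) / (3/20) = 1/3.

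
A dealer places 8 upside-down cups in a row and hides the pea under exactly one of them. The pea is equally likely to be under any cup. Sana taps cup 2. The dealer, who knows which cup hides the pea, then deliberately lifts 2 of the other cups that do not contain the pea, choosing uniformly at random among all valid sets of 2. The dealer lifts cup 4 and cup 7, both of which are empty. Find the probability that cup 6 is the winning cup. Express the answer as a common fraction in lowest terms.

7/40

Consider each possible location of the pea in turn.
If it is under any of cups 1, 3, 5, 6, and 8 (prior 1/8 each): the dealer has 15 equally likely choices, so probability 1/15; weight (1/8)·(1/15) = 1/120 each.
If it is under cup 2 (prior 1/8): the dealer has 21 equally likely choices, so probability 1/21; weight (1/8)·(1/21) = 1/168.
If it is under either of cups 4 and 7 (prior 1/8 each): that cup was opened and seen not to hold the prize — ruled out; weight (1/8)·0 = 0 each.
The weights sum to 1/21.
So P(the pea under cup 6 | the dealer opened cup 4 and cup 7) = (1/120) / (1/21) = 7/40.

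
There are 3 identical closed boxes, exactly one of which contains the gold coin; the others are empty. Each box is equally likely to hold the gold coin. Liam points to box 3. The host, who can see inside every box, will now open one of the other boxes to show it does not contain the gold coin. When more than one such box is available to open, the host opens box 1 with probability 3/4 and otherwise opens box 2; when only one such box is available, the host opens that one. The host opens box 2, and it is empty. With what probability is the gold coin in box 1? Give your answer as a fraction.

Consider each possible location of the gold coin in turn.
If it is in box 1 (prior 1/3): only box 2 is available, probability 1; weight (1/3)·1 = 1/3.
If it is in box 2 (prior 1/3): the host opened box 2, so this case is ruled out; weight (1/3)·0 = 0.
If it is in box 3 (prior 1/3): box 1 is available but not opened, probability 1/4; weight (1/3)·(1/4) = 1/12.
The weights sum to 5/12.
So P(the gold coin in box 1 | the host opened box 2) = (1/3) / (5/12) = 4/5.

4/5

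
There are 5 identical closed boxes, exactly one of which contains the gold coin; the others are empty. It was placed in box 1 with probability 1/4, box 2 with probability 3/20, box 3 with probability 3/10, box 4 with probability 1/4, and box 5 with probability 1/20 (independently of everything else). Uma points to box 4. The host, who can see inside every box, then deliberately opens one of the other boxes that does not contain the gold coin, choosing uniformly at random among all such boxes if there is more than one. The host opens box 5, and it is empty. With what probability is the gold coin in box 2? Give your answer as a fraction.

Condition on the true location of the gold coin.
If it is in box 1 (prior 1/4): the host has 3 equally likely choices, so probability 1/3; weight (1/4)·(1/3) = 1/12.
If it is in box 2 (prior 3/20): the host has 3 equally likely choices, so probability 1/3; weight (3/20)·(1/3) = 1/20.
If it is in box 3 (prior 3/10): the host has 3 equally likely choices, so probability 1/3; weight (3/10)·(1/3) = 1/10.
If it is in box 4 (prior 1/4): the host has 4 equally likely choices, so probability 1/4; weight (1/4)·(1/4) = 1/16.
If it is in box 5 (prior 1/20): the host opened box 5, so this case is ruled out; weight (1/20)·0 = 0.
The weights sum to 71/240.
So P(the gold coin in box 2 | the host opened box 5) = (1/20) / (71/240) = 12/71.

12/71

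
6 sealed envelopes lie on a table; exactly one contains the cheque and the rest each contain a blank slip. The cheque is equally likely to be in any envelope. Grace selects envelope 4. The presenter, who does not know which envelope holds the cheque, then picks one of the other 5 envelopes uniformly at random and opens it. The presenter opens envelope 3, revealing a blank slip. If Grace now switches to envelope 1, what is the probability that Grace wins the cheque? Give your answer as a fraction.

Condition on the true location of the cheque.
If it is in any of envelopes 1, 2, 4, 5, and 6 (prior 1/6 each): the presenter picks envelope 3 with probability 1/5 regardless, and it is not the prize; weight (1/6)·(1/5) = 1/30 each.
If it is in envelope 3 (prior 1/6): the presenter opened envelope 3, so this case is ruled out; weight (1/6)·0 = 0.
The weights sum to 1/6.
So P(the cheque in envelope 1 | the presenter opened envelope 3) = (1/30) / (1/6) = 1/5.

1/5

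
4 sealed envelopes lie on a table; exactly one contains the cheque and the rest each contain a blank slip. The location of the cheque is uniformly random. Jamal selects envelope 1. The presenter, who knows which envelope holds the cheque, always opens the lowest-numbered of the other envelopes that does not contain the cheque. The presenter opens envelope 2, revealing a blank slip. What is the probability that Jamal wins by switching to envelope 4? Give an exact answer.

1/3

Consider each possible location of the cheque in turn.
If it is in any of envelopes 1, 3, and 4 (prior 1/4 each): envelope 2 is the lowest-numbered option available, probability 1; weight (1/4)·1 = 1/4 each.
If it is in envelope 2 (prior 1/4): the presenter opened envelope 2, so this case is ruled out; weight (1/4)·0 = 0.
The weights sum to 3/4.
So P(the cheque in envelope 4 | the presenter opened envelope 2) = (1/4) / (3/4) = 1/3.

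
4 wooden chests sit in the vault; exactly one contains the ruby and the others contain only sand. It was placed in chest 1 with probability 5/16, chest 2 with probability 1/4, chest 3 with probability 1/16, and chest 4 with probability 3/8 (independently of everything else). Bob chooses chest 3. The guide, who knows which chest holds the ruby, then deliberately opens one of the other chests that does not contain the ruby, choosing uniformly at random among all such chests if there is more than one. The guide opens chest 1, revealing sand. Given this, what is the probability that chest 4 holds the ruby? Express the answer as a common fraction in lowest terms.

9/16

Condition on the true location of the ruby.
If it is in chest 1 (prior 5/16): the guide opened chest 1, so this case is ruled out; weight (5/16)·0 = 0.
If it is in chest 2 (prior 1/4): the guide has 2 equally likely choices, so probability 1/2; weight (1/4)·(1/2) = 1/8.
If it is in chest 3 (prior 1/16): the guide has 3 equally likely choices, so probability 1/3; weight (1/16)·(1/3) = 1/48.
If it is in chest 4 (prior 3/8): the guide has 2 equally likely choices, so probability 1/2; weight (3/8)·(1/2) = 3/16.
The weights sum to 1/3.
So P(the ruby in chest 4 | the guide opened chest 1) = (3/16) / (1/3) = 9/16.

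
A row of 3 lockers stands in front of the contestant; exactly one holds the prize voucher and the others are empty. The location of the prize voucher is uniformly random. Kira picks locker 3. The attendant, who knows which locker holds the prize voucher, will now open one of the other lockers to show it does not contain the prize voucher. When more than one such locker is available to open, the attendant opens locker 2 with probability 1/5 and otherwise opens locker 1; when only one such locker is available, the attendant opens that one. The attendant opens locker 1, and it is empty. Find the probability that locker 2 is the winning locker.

Apply Bayes' rule, conditioning on where the prize voucher actually is.
If it is in locker 1 (prior 1/3): the attendant opened locker 1, so this case is ruled out; weight (1/3)·0 = 0.
If it is in locker 2 (prior 1/3): only locker 1 is available, probability 1; weight (1/3)·1 = 1/3.
If it is in locker 3 (prior 1/3): locker 2 is available but not opened, probability 4/5; weight (1/3)·(4/5) = 4/15.
The weights sum to 3/5.
So P(the prize voucher in locker 2 | the attendant opened locker 1) = (1/3) / (3/5) = 5/9.

5/9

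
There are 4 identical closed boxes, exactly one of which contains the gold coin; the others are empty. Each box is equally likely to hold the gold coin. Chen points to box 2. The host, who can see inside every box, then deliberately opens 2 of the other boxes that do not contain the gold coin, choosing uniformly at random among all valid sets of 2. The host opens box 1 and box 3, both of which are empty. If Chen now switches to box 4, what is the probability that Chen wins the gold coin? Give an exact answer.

3/4

Consider each possible location of the gold coin in turn.
If it is in either of boxes 1 and 3 (prior 1/4 each): that box was opened and seen not to hold the prize — ruled out; weight (1/4)·0 = 0 each.
If it is in box 2 (prior 1/4): the host has 3 equally likely choices, so probability 1/3; weight (1/4)·(1/3) = 1/12.
If it is in box 4 (prior 1/4): the host has no choice, probability 1; weight (1/4)·1 = 1/4.
The weights sum to 1/3.
So P(the gold coin in box 4 | the host opened box 1 and box 3) = (1/4) / (1/3) = 3/4.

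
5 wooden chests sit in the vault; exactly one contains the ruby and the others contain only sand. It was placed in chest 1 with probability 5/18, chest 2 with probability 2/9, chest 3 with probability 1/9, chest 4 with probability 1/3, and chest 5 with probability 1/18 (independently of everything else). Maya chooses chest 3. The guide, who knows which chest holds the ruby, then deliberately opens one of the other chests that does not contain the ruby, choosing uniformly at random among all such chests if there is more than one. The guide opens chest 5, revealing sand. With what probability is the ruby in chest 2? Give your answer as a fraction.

8/33

Apply Bayes' rule, conditioning on where the ruby actually is.
If it is in chest 1 (prior 5/18): the guide has 3 equally likely choices, so probability 1/3; weight (5/18)·(1/3) = 5/54.
If it is in chest 2 (prior 2/9): the guide has 3 equally likely choices, so probability 1/3; weight (2/9)·(1/3) = 2/27.
If it is in chest 3 (prior 1/9): the guide has 4 equally likely choices, so probability 1/4; weight (1/9)·(1/4) = 1/36.
If it is in chest 4 (prior 1/3): the guide has 3 equally likely choices, so probability 1/3; weight (1/3)·(1/3) = 1/9.
If it is in chest 5 (prior 1/18): the guide opened chest 5, so this case is ruled out; weight (1/18)·0 = 0.
The weights sum to 11/36.
So P(the ruby in chest 2 | the guide opened chest 5) = (2/27) / (11/36) = 8/33.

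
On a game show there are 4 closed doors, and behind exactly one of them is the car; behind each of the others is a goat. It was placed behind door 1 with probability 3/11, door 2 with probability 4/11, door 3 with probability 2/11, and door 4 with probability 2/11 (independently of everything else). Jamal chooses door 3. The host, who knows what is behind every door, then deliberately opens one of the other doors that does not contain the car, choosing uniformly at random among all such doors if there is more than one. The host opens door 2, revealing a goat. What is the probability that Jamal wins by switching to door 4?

Condition on the true location of the car.
If it is behind door 1 (prior 3/11): the host has 2 equally likely choices, so probability 1/2; weight (3/11)·(1/2) = 3/22.
If it is behind door 2 (prior 4/11): the host opened door 2, so this case is ruled out; weight (4/11)·0 = 0.
If it is behind door 3 (prior 2/11): the host has 3 equally likely choices, so probability 1/3; weight (2/11)·(1/3) = 2/33.
If it is behind door 4 (prior 2/11): the host has 2 equally likely choices, so probability 1/2; weight (2/11)·(1/2) = 1/11.
The weights sum to 19/66.
So P(the car behind door 4 | the host opened door 2) = (1/11) / (19/66) = 6/19.

6/19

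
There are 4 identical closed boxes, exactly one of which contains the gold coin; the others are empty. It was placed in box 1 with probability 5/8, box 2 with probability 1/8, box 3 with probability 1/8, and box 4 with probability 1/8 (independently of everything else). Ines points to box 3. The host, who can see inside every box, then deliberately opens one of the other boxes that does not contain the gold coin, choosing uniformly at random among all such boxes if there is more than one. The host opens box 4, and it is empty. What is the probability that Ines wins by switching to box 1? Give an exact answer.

3/4

Consider each possible location of the gold coin in turn.
If it is in box 1 (prior 5/8): the host has 2 equally likely choices, so probability 1/2; weight (5/8)·(1/2) = 5/16.
If it is in box 2 (prior 1/8): the host has 2 equally likely choices, so probability 1/2; weight (1/8)·(1/2) = 1/16.
If it is in box 3 (prior 1/8): the host has 3 equally likely choices, so probability 1/3; weight (1/8)·(1/3) = 1/24.
If it is in box 4 (prior 1/8): the host opened box 4, so this case is ruled out; weight (1/8)·0 = 0.
The weights sum to 5/12.
So P(the gold coin in box 1 | the host opened box 4) = (5/16) / (5/12) = 3/4.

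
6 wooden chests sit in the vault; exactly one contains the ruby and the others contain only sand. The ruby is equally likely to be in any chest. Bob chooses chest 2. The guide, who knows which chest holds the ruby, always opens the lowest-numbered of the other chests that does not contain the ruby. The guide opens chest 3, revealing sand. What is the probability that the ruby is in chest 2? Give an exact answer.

Apply Bayes' rule, conditioning on where the ruby actually is.
If it is in chest 1 (prior 1/6): chest 3 is the lowest-numbered option available, probability 1; weight (1/6)·1 = 1/6.
If it is in any of chests 2, 4, 5, and 6 (prior 1/6 each): the guide would have opened chest 1 instead, probability 0; weight (1/6)·0 = 0 each.
If it is in chest 3 (prior 1/6): the guide opened chest 3, so this case is ruled out; weight (1/6)·0 = 0.
The weights sum to 1/6.
So P(the ruby in chest 2 | the guide opened chest 3) = 0 / (1/6) = 0.

0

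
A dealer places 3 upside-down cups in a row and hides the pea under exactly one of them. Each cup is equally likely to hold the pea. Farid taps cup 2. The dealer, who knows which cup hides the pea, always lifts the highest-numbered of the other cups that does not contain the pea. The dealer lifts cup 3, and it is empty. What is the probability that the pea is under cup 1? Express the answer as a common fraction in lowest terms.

1/2

Consider each possible location of the pea in turn.
If it is under either of cups 1 and 2 (prior 1/3 each): cup 3 is the highest-numbered option available, probability 1; weight (1/3)·1 = 1/3 each.
If it is under cup 3 (prior 1/3): the dealer opened cup 3, so this case is ruled out; weight (1/3)·0 = 0.
The weights sum to 2/3.
So P(the pea under cup 1 | the dealer opened cup 3) = (1/3) / (2/3) = 1/2.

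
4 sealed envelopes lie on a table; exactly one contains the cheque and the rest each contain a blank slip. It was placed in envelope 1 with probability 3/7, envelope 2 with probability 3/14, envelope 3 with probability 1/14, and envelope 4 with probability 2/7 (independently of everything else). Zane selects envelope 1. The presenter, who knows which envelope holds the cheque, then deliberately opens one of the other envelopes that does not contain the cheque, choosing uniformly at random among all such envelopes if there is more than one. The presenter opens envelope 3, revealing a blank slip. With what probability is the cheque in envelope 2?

3/11

Consider each possible location of the cheque in turn.
If it is in envelope 1 (prior 3/7): the presenter has 3 equally likely choices, so probability 1/3; weight (3/7)·(1/3) = 1/7.
If it is in envelope 2 (prior 3/14): the presenter has 2 equally likely choices, so probability 1/2; weight (3/14)·(1/2) = 3/28.
If it is in envelope 3 (prior 1/14): the presenter opened envelope 3, so this case is ruled out; weight (1/14)·0 = 0.
If it is in envelope 4 (prior 2/7): the presenter has 2 equally likely choices, so probability 1/2; weight (2/7)·(1/2) = 1/7.
The weights sum to 11/28.
So P(the cheque in envelope 2 | the presenter opened envelope 3) = (3/28) / (11/28) = 3/11.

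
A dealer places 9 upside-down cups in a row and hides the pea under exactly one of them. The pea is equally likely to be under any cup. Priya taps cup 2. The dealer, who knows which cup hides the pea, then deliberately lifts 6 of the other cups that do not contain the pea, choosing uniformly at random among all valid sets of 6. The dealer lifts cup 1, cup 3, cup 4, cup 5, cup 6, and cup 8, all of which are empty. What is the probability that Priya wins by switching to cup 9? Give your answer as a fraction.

4/9

Apply Bayes' rule, conditioning on where the pea actually is.
If it is under any of cups 1, 3, 4, 5, 6, and 8 (prior 1/9 each): that cup was opened and seen not to hold the prize — ruled out; weight (1/9)·0 = 0 each.
If it is under cup 2 (prior 1/9): the dealer has 28 equally likely choices, so probability 1/28; weight (1/9)·(1/28) = 1/252.
If it is under either of cups 7 and 9 (prior 1/9 each): the dealer has 7 equally likely choices, so probability 1/7; weight (1/9)·(1/7) = 1/63 each.
The weights sum to 1/28.
So P(the pea under cup 9 | the dealer opened cup 1, cup 3, cup 4, cup 5, cup 6, and cup 8) = (1/63) / (1/28) = 4/9.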